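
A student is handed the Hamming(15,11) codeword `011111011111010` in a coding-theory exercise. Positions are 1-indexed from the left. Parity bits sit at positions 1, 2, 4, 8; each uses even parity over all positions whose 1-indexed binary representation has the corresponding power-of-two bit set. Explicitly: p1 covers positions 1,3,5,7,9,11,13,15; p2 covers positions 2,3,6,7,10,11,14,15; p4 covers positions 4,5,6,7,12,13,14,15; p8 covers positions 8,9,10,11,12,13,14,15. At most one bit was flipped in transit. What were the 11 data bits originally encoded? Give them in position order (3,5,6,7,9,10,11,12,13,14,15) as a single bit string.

11101111010

s1: b1⊕b3⊕b5⊕b7⊕b9⊕b11⊕b13⊕b15 = 0⊕1⊕1⊕0⊕1⊕1⊕0⊕0 = 0
s2: b2⊕b3⊕b6⊕b7⊕b10⊕b11⊕b14⊕b15 = 1⊕1⊕1⊕0⊕1⊕1⊕1⊕0 = 0
s4: b4⊕b5⊕b6⊕b7⊕b12⊕b13⊕b14⊕b15 = 1⊕1⊕1⊕0⊕1⊕0⊕1⊕0 = 1
s8: b8⊕b9⊕b10⊕b11⊕b12⊕b13⊕b14⊕b15 = 1⊕1⊕1⊕1⊕1⊕0⊕1⊕0 = 0
Syndrome (s8...s1) = 0100 → position 4.
Flip bit 4: corrected codeword = 011011011111010
Data bits at positions 3,5,6,7,9,10,11,12,13,14,15: 11101111010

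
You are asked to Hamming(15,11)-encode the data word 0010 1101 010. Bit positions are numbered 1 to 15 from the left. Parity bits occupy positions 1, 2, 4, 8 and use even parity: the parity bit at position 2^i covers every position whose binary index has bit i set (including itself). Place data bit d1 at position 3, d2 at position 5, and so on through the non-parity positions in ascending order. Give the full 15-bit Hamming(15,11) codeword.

110101001101010

Place data bits at non-power-of-two positions: b3=0, b5=0, b6=1, b7=0, b9=1, b10=1, b11=0, b12=1, b13=0, b14=1, b15=0.
p1 = XOR of data positions {3,5,7,9,11,13,15} = 0⊕0⊕0⊕1⊕0⊕0⊕0 = 1
p2 = XOR of data positions {3,6,7,10,11,14,15} = 0⊕1⊕0⊕1⊕0⊕1⊕0 = 1
p4 = XOR of data positions {5,6,7,12,13,14,15} = 0⊕1⊕0⊕1⊕0⊕1⊕0 = 1
p8 = XOR of data positions {9,10,11,12,13,14,15} = 1⊕1⊕0⊕1⊕0⊕1⊕0 = 0
Codeword b1..b15 = 110101001101010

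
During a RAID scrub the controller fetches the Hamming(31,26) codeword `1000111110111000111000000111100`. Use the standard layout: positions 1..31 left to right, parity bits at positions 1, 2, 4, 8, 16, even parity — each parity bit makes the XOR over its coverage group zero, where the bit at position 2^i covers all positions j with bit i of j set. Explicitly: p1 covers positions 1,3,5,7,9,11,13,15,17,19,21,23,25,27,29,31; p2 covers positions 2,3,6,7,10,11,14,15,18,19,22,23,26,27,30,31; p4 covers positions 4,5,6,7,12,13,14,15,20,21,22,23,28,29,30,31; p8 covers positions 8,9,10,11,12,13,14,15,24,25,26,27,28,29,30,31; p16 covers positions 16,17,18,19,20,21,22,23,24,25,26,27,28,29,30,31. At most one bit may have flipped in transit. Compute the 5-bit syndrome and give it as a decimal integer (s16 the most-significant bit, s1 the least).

s1: b1⊕b3⊕b5⊕b7⊕b9⊕b11⊕b13⊕b15⊕b17⊕b19⊕b21⊕b23⊕b25⊕b27⊕b29⊕b31 = 1⊕0⊕1⊕1⊕1⊕1⊕1⊕0⊕1⊕1⊕0⊕0⊕0⊕1⊕1⊕0 = 0
s2: b2⊕b3⊕b6⊕b7⊕b10⊕b11⊕b14⊕b15⊕b18⊕b19⊕b22⊕b23⊕b26⊕b27⊕b30⊕b31 = 0⊕0⊕1⊕1⊕0⊕1⊕0⊕0⊕1⊕1⊕0⊕0⊕1⊕1⊕0⊕0 = 1
s4: b4⊕b5⊕b6⊕b7⊕b12⊕b13⊕b14⊕b15⊕b20⊕b21⊕b22⊕b23⊕b28⊕b29⊕b30⊕b31 = 0⊕1⊕1⊕1⊕1⊕1⊕0⊕0⊕0⊕0⊕0⊕0⊕1⊕1⊕0⊕0 = 1
s8: b8⊕b9⊕b10⊕b11⊕b12⊕b13⊕b14⊕b15⊕b24⊕b25⊕b26⊕b27⊕b28⊕b29⊕b30⊕b31 = 1⊕1⊕0⊕1⊕1⊕1⊕0⊕0⊕0⊕0⊕1⊕1⊕1⊕1⊕0⊕0 = 1
s16: b16⊕b17⊕b18⊕b19⊕b20⊕b21⊕b22⊕b23⊕b24⊕b25⊕b26⊕b27⊕b28⊕b29⊕b30⊕b31 = 0⊕1⊕1⊕1⊕0⊕0⊕0⊕0⊕0⊕0⊕1⊕1⊕1⊕1⊕0⊕0 = 1
Syndrome (s16...s1) = 11110 → position 30.

30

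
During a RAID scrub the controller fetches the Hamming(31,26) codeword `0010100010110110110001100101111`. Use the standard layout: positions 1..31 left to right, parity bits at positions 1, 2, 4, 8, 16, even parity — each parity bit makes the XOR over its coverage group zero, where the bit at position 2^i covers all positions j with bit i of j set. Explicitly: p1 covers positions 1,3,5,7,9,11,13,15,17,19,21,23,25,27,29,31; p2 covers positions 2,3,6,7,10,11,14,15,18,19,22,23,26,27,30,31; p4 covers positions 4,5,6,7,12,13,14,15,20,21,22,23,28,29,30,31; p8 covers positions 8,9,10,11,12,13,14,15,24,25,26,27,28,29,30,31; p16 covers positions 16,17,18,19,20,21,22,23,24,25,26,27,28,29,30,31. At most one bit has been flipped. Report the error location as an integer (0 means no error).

17

s1: b1⊕b3⊕b5⊕b7⊕b9⊕b11⊕b13⊕b15⊕b17⊕b19⊕b21⊕b23⊕b25⊕b27⊕b29⊕b31 = 0⊕1⊕1⊕0⊕1⊕1⊕0⊕1⊕1⊕0⊕0⊕1⊕0⊕0⊕1⊕1 = 1
s2: b2⊕b3⊕b6⊕b7⊕b10⊕b11⊕b14⊕b15⊕b18⊕b19⊕b22⊕b23⊕b26⊕b27⊕b30⊕b31 = 0⊕1⊕0⊕0⊕0⊕1⊕1⊕1⊕1⊕0⊕1⊕1⊕1⊕0⊕1⊕1 = 0
s4: b4⊕b5⊕b6⊕b7⊕b12⊕b13⊕b14⊕b15⊕b20⊕b21⊕b22⊕b23⊕b28⊕b29⊕b30⊕b31 = 0⊕1⊕0⊕0⊕1⊕0⊕1⊕1⊕0⊕0⊕1⊕1⊕1⊕1⊕1⊕1 = 0
s8: b8⊕b9⊕b10⊕b11⊕b12⊕b13⊕b14⊕b15⊕b24⊕b25⊕b26⊕b27⊕b28⊕b29⊕b30⊕b31 = 0⊕1⊕0⊕1⊕1⊕0⊕1⊕1⊕0⊕0⊕1⊕0⊕1⊕1⊕1⊕1 = 0
s16: b16⊕b17⊕b18⊕b19⊕b20⊕b21⊕b22⊕b23⊕b24⊕b25⊕b26⊕b27⊕b28⊕b29⊕b30⊕b31 = 0⊕1⊕1⊕0⊕0⊕0⊕1⊕1⊕0⊕0⊕1⊕0⊕1⊕1⊕1⊕1 = 1
Syndrome (s16...s1) = 10001 → position 17.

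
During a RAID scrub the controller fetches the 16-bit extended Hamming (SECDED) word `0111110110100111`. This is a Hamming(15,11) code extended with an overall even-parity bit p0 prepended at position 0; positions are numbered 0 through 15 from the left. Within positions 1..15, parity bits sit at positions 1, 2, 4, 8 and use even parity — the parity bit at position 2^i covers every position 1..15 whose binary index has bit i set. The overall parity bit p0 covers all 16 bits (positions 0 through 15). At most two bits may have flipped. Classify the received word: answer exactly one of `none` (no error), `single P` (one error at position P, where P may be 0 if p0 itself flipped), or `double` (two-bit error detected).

s1: b1⊕b3⊕b5⊕b7⊕b9⊕b11⊕b13⊕b15 = 1⊕1⊕1⊕1⊕0⊕0⊕1⊕1 = 0
s2: b2⊕b3⊕b6⊕b7⊕b10⊕b11⊕b14⊕b15 = 1⊕1⊕0⊕1⊕1⊕0⊕1⊕1 = 0
s4: b4⊕b5⊕b6⊕b7⊕b12⊕b13⊕b14⊕b15 = 1⊕1⊕0⊕1⊕0⊕1⊕1⊕1 = 0
s8: b8⊕b9⊕b10⊕b11⊕b12⊕b13⊕b14⊕b15 = 1⊕0⊕1⊕0⊕0⊕1⊕1⊕1 = 1
Syndrome (s8...s1) = 1000 → position 8.
Overall parity (XOR of all 16 bits, including p0): 0⊕1⊕1⊕1⊕1⊕1⊕0⊕1⊕1⊕0⊕1⊕0⊕0⊕1⊕1⊕1 = 1
Overall=1, syndrome position=8 → single-bit error at position 8.

single 8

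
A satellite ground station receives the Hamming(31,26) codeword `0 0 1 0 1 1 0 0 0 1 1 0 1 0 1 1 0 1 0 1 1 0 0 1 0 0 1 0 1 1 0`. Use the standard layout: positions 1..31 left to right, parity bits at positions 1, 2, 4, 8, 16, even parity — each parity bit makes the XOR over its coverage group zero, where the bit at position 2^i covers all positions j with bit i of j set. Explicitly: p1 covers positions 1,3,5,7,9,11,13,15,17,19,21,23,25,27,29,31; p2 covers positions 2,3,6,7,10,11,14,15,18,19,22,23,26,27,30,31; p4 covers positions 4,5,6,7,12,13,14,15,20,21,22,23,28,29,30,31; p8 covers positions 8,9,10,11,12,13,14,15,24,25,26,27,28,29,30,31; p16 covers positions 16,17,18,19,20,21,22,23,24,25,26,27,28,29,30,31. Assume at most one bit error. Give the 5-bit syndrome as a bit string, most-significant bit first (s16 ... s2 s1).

s1: b1⊕b3⊕b5⊕b7⊕b9⊕b11⊕b13⊕b15⊕b17⊕b19⊕b21⊕b23⊕b25⊕b27⊕b29⊕b31 = 0⊕1⊕1⊕0⊕0⊕1⊕1⊕1⊕0⊕0⊕1⊕0⊕0⊕1⊕1⊕0 = 0
s2: b2⊕b3⊕b6⊕b7⊕b10⊕b11⊕b14⊕b15⊕b18⊕b19⊕b22⊕b23⊕b26⊕b27⊕b30⊕b31 = 0⊕1⊕1⊕0⊕1⊕1⊕0⊕1⊕1⊕0⊕0⊕0⊕0⊕1⊕1⊕0 = 0
s4: b4⊕b5⊕b6⊕b7⊕b12⊕b13⊕b14⊕b15⊕b20⊕b21⊕b22⊕b23⊕b28⊕b29⊕b30⊕b31 = 0⊕1⊕1⊕0⊕0⊕1⊕0⊕1⊕1⊕1⊕0⊕0⊕0⊕1⊕1⊕0 = 0
s8: b8⊕b9⊕b10⊕b11⊕b12⊕b13⊕b14⊕b15⊕b24⊕b25⊕b26⊕b27⊕b28⊕b29⊕b30⊕b31 = 0⊕0⊕1⊕1⊕0⊕1⊕0⊕1⊕1⊕0⊕0⊕1⊕0⊕1⊕1⊕0 = 0
s16: b16⊕b17⊕b18⊕b19⊕b20⊕b21⊕b22⊕b23⊕b24⊕b25⊕b26⊕b27⊕b28⊕b29⊕b30⊕b31 = 1⊕0⊕1⊕0⊕1⊕1⊕0⊕0⊕1⊕0⊕0⊕1⊕0⊕1⊕1⊕0 = 0
Syndrome (s16...s1) = 00000 → position 0 (no error).

00000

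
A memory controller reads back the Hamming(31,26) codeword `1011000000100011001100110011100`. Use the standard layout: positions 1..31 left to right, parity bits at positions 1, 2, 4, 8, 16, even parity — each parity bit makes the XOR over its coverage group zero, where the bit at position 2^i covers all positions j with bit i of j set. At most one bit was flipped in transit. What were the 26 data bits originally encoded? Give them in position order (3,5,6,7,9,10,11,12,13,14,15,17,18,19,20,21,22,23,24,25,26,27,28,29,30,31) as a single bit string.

s1: b1⊕b3⊕b5⊕b7⊕b9⊕b11⊕b13⊕b15⊕b17⊕b19⊕b21⊕b23⊕b25⊕b27⊕b29⊕b31 = 1⊕1⊕0⊕0⊕0⊕1⊕0⊕1⊕0⊕1⊕0⊕1⊕0⊕1⊕1⊕0 = 0
s2: b2⊕b3⊕b6⊕b7⊕b10⊕b11⊕b14⊕b15⊕b18⊕b19⊕b22⊕b23⊕b26⊕b27⊕b30⊕b31 = 0⊕1⊕0⊕0⊕0⊕1⊕0⊕1⊕0⊕1⊕0⊕1⊕0⊕1⊕0⊕0 = 0
s4: b4⊕b5⊕b6⊕b7⊕b12⊕b13⊕b14⊕b15⊕b20⊕b21⊕b22⊕b23⊕b28⊕b29⊕b30⊕b31 = 1⊕0⊕0⊕0⊕0⊕0⊕0⊕1⊕1⊕0⊕0⊕1⊕1⊕1⊕0⊕0 = 0
s8: b8⊕b9⊕b10⊕b11⊕b12⊕b13⊕b14⊕b15⊕b24⊕b25⊕b26⊕b27⊕b28⊕b29⊕b30⊕b31 = 0⊕0⊕0⊕1⊕0⊕0⊕0⊕1⊕1⊕0⊕0⊕1⊕1⊕1⊕0⊕0 = 0
s16: b16⊕b17⊕b18⊕b19⊕b20⊕b21⊕b22⊕b23⊕b24⊕b25⊕b26⊕b27⊕b28⊕b29⊕b30⊕b31 = 1⊕0⊕0⊕1⊕1⊕0⊕0⊕1⊕1⊕0⊕0⊕1⊕1⊕1⊕0⊕0 = 0
Syndrome (s16...s1) = 00000 → position 0 (no error).
No correction needed.
Data bits at positions 3,5,6,7,9,10,11,12,13,14,15,17,18,19,20,21,22,23,24,25,26,27,28,29,30,31: 10000010001001100110011100

10000010001001100110011100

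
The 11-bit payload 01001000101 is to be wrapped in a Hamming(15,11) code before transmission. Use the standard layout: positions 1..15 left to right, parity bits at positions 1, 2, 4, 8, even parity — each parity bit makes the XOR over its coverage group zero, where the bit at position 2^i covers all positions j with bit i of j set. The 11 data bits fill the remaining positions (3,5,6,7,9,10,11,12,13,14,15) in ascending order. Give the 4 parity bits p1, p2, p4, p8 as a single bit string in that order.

0111

Place data bits at non-power-of-two positions: b3=0, b5=1, b6=0, b7=0, b9=1, b10=0, b11=0, b12=0, b13=1, b14=0, b15=1.
p1 = XOR of data positions {3,5,7,9,11,13,15} = 0⊕1⊕0⊕1⊕0⊕1⊕1 = 0
p2 = XOR of data positions {3,6,7,10,11,14,15} = 0⊕0⊕0⊕0⊕0⊕0⊕1 = 1
p4 = XOR of data positions {5,6,7,12,13,14,15} = 1⊕0⊕0⊕0⊕1⊕0⊕1 = 1
p8 = XOR of data positions {9,10,11,12,13,14,15} = 1⊕0⊕0⊕0⊕1⊕0⊕1 = 1
Parity bits p1,p2,p4,p8 = 0111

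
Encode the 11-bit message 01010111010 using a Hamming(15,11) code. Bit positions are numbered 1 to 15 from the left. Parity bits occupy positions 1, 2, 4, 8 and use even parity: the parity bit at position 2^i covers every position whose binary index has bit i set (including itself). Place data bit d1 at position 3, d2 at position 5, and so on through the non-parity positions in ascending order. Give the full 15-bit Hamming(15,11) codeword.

100010100111010

Place data bits at non-power-of-two positions: b3=0, b5=1, b6=0, b7=1, b9=0, b10=1, b11=1, b12=1, b13=0, b14=1, b15=0.
p1 = XOR of data positions {3,5,7,9,11,13,15} = 0⊕1⊕1⊕0⊕1⊕0⊕0 = 1
p2 = XOR of data positions {3,6,7,10,11,14,15} = 0⊕0⊕1⊕1⊕1⊕1⊕0 = 0
p4 = XOR of data positions {5,6,7,12,13,14,15} = 1⊕0⊕1⊕1⊕0⊕1⊕0 = 0
p8 = XOR of data positions {9,10,11,12,13,14,15} = 0⊕1⊕1⊕1⊕0⊕1⊕0 = 0
Codeword b1..b15 = 100010100111010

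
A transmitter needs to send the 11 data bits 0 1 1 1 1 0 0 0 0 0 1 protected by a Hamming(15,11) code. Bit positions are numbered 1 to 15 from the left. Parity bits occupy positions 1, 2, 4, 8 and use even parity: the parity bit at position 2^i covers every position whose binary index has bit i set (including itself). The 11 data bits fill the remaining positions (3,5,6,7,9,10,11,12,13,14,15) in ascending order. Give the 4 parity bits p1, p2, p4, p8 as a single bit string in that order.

0100

Place data bits at non-power-of-two positions: b3=0, b5=1, b6=1, b7=1, b9=1, b10=0, b11=0, b12=0, b13=0, b14=0, b15=1.
p1 = XOR of data positions {3,5,7,9,11,13,15} = 0⊕1⊕1⊕1⊕0⊕0⊕1 = 0
p2 = XOR of data positions {3,6,7,10,11,14,15} = 0⊕1⊕1⊕0⊕0⊕0⊕1 = 1
p4 = XOR of data positions {5,6,7,12,13,14,15} = 1⊕1⊕1⊕0⊕0⊕0⊕1 = 0
p8 = XOR of data positions {9,10,11,12,13,14,15} = 1⊕0⊕0⊕0⊕0⊕0⊕1 = 0
Parity bits p1,p2,p4,p8 = 0100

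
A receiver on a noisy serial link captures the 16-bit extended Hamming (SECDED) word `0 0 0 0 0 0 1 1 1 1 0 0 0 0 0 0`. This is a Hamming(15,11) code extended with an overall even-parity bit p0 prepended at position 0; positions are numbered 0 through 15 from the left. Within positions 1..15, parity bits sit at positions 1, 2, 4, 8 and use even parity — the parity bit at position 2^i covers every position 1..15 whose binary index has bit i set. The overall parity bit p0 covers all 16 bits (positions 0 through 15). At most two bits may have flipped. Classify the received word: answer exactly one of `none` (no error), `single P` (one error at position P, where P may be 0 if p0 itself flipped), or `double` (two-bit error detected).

none

s1: b1⊕b3⊕b5⊕b7⊕b9⊕b11⊕b13⊕b15 = 0⊕0⊕0⊕1⊕1⊕0⊕0⊕0 = 0
s2: b2⊕b3⊕b6⊕b7⊕b10⊕b11⊕b14⊕b15 = 0⊕0⊕1⊕1⊕0⊕0⊕0⊕0 = 0
s4: b4⊕b5⊕b6⊕b7⊕b12⊕b13⊕b14⊕b15 = 0⊕0⊕1⊕1⊕0⊕0⊕0⊕0 = 0
s8: b8⊕b9⊕b10⊕b11⊕b12⊕b13⊕b14⊕b15 = 1⊕1⊕0⊕0⊕0⊕0⊕0⊕0 = 0
Syndrome (s8...s1) = 0000 → position 0 (no error).
Overall parity (XOR of all 16 bits, including p0): 0⊕0⊕0⊕0⊕0⊕0⊕1⊕1⊕1⊕1⊕0⊕0⊕0⊕0⊕0⊕0 = 0
Overall=0, syndrome position=0 → no error.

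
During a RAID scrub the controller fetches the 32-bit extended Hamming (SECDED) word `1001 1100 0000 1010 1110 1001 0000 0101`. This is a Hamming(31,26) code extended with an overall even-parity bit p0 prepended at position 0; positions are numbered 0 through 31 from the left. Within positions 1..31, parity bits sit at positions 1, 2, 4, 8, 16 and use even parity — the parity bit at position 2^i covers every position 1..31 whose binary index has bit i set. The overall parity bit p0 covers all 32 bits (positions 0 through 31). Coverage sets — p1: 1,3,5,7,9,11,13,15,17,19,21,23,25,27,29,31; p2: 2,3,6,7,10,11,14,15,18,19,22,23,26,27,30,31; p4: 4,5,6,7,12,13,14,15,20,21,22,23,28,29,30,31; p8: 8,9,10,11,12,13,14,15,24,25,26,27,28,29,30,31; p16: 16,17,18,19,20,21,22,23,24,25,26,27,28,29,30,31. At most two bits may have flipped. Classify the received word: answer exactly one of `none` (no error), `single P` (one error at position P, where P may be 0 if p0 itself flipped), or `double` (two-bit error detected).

s1: b1⊕b3⊕b5⊕b7⊕b9⊕b11⊕b13⊕b15⊕b17⊕b19⊕b21⊕b23⊕b25⊕b27⊕b29⊕b31 = 0⊕1⊕1⊕0⊕0⊕0⊕0⊕0⊕1⊕0⊕0⊕1⊕0⊕0⊕1⊕1 = 0
s2: b2⊕b3⊕b6⊕b7⊕b10⊕b11⊕b14⊕b15⊕b18⊕b19⊕b22⊕b23⊕b26⊕b27⊕b30⊕b31 = 0⊕1⊕0⊕0⊕0⊕0⊕1⊕0⊕1⊕0⊕0⊕1⊕0⊕0⊕0⊕1 = 1
s4: b4⊕b5⊕b6⊕b7⊕b12⊕b13⊕b14⊕b15⊕b20⊕b21⊕b22⊕b23⊕b28⊕b29⊕b30⊕b31 = 1⊕1⊕0⊕0⊕1⊕0⊕1⊕0⊕1⊕0⊕0⊕1⊕0⊕1⊕0⊕1 = 0
s8: b8⊕b9⊕b10⊕b11⊕b12⊕b13⊕b14⊕b15⊕b24⊕b25⊕b26⊕b27⊕b28⊕b29⊕b30⊕b31 = 0⊕0⊕0⊕0⊕1⊕0⊕1⊕0⊕0⊕0⊕0⊕0⊕0⊕1⊕0⊕1 = 0
s16: b16⊕b17⊕b18⊕b19⊕b20⊕b21⊕b22⊕b23⊕b24⊕b25⊕b26⊕b27⊕b28⊕b29⊕b30⊕b31 = 1⊕1⊕1⊕0⊕1⊕0⊕0⊕1⊕0⊕0⊕0⊕0⊕0⊕1⊕0⊕1 = 1
Syndrome (s16...s1) = 10010 → position 18.
Overall parity (XOR of all 32 bits, including p0): 1⊕0⊕0⊕1⊕1⊕1⊕0⊕0⊕0⊕0⊕0⊕0⊕1⊕0⊕1⊕0⊕1⊕1⊕1⊕0⊕1⊕0⊕0⊕1⊕0⊕0⊕0⊕0⊕0⊕1⊕0⊕1 = 1
Overall=1, syndrome position=18 → single-bit error at position 18.

single 18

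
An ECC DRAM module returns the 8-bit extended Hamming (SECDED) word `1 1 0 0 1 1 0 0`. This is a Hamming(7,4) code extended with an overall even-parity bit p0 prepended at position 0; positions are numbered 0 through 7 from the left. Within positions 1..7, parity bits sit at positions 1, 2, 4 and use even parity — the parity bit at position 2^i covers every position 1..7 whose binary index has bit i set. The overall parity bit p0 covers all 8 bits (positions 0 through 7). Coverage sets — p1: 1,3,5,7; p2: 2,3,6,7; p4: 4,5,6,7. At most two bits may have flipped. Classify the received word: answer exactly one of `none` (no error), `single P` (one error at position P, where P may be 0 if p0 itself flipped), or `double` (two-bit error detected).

none

s1: b1⊕b3⊕b5⊕b7 = 1⊕0⊕1⊕0 = 0
s2: b2⊕b3⊕b6⊕b7 = 0⊕0⊕0⊕0 = 0
s4: b4⊕b5⊕b6⊕b7 = 1⊕1⊕0⊕0 = 0
Syndrome (s4...s1) = 000 → position 0 (no error).
Overall parity (XOR of all 8 bits, including p0): 1⊕1⊕0⊕0⊕1⊕1⊕0⊕0 = 0
Overall=0, syndrome position=0 → no error.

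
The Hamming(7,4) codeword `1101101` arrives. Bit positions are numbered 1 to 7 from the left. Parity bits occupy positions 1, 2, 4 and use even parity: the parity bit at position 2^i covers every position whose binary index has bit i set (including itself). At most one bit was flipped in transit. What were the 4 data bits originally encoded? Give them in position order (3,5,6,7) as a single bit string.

s1: b1⊕b3⊕b5⊕b7 = 1⊕0⊕1⊕1 = 1
s2: b2⊕b3⊕b6⊕b7 = 1⊕0⊕0⊕1 = 0
s4: b4⊕b5⊕b6⊕b7 = 1⊕1⊕0⊕1 = 1
Syndrome (s4...s1) = 101 → position 5.
Flip bit 5: corrected codeword = 1101001
Data bits at positions 3,5,6,7: 0001

0001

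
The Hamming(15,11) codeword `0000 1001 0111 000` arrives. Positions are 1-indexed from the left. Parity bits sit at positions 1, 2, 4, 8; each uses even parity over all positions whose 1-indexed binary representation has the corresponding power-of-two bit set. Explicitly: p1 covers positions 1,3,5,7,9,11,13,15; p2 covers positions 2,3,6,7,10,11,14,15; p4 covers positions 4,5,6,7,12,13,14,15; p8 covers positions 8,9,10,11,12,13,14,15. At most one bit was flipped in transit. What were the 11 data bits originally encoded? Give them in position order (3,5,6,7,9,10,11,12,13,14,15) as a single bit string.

s1: b1⊕b3⊕b5⊕b7⊕b9⊕b11⊕b13⊕b15 = 0⊕0⊕1⊕0⊕0⊕1⊕0⊕0 = 0
s2: b2⊕b3⊕b6⊕b7⊕b10⊕b11⊕b14⊕b15 = 0⊕0⊕0⊕0⊕1⊕1⊕0⊕0 = 0
s4: b4⊕b5⊕b6⊕b7⊕b12⊕b13⊕b14⊕b15 = 0⊕1⊕0⊕0⊕1⊕0⊕0⊕0 = 0
s8: b8⊕b9⊕b10⊕b11⊕b12⊕b13⊕b14⊕b15 = 1⊕0⊕1⊕1⊕1⊕0⊕0⊕0 = 0
Syndrome (s8...s1) = 0000 → position 0 (no error).
No correction needed.
Data bits at positions 3,5,6,7,9,10,11,12,13,14,15: 01000111000

01000111000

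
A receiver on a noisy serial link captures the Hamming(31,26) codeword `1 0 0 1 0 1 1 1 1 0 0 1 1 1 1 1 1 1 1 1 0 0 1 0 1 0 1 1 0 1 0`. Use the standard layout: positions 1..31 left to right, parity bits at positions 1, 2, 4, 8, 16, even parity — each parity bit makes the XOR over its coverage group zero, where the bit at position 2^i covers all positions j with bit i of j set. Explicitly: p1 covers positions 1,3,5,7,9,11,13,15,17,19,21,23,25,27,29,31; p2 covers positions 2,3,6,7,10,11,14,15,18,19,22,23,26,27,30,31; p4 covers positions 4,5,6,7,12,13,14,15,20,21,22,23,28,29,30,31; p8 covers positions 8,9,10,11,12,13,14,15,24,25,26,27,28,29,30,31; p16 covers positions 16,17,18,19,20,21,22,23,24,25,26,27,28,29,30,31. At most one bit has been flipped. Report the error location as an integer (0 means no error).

s1: b1⊕b3⊕b5⊕b7⊕b9⊕b11⊕b13⊕b15⊕b17⊕b19⊕b21⊕b23⊕b25⊕b27⊕b29⊕b31 = 1⊕0⊕0⊕1⊕1⊕0⊕1⊕1⊕1⊕1⊕0⊕1⊕1⊕1⊕0⊕0 = 0
s2: b2⊕b3⊕b6⊕b7⊕b10⊕b11⊕b14⊕b15⊕b18⊕b19⊕b22⊕b23⊕b26⊕b27⊕b30⊕b31 = 0⊕0⊕1⊕1⊕0⊕0⊕1⊕1⊕1⊕1⊕0⊕1⊕0⊕1⊕1⊕0 = 1
s4: b4⊕b5⊕b6⊕b7⊕b12⊕b13⊕b14⊕b15⊕b20⊕b21⊕b22⊕b23⊕b28⊕b29⊕b30⊕b31 = 1⊕0⊕1⊕1⊕1⊕1⊕1⊕1⊕1⊕0⊕0⊕1⊕1⊕0⊕1⊕0 = 1
s8: b8⊕b9⊕b10⊕b11⊕b12⊕b13⊕b14⊕b15⊕b24⊕b25⊕b26⊕b27⊕b28⊕b29⊕b30⊕b31 = 1⊕1⊕0⊕0⊕1⊕1⊕1⊕1⊕0⊕1⊕0⊕1⊕1⊕0⊕1⊕0 = 0
s16: b16⊕b17⊕b18⊕b19⊕b20⊕b21⊕b22⊕b23⊕b24⊕b25⊕b26⊕b27⊕b28⊕b29⊕b30⊕b31 = 1⊕1⊕1⊕1⊕1⊕0⊕0⊕1⊕0⊕1⊕0⊕1⊕1⊕0⊕1⊕0 = 0
Syndrome (s16...s1) = 00110 → position 6.

6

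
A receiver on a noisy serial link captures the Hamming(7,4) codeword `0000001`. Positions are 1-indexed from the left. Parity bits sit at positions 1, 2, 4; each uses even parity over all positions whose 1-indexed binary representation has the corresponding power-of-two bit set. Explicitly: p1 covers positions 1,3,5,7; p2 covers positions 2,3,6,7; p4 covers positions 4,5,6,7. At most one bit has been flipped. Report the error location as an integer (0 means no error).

s1: b1⊕b3⊕b5⊕b7 = 0⊕0⊕0⊕1 = 1
s2: b2⊕b3⊕b6⊕b7 = 0⊕0⊕0⊕1 = 1
s4: b4⊕b5⊕b6⊕b7 = 0⊕0⊕0⊕1 = 1
Syndrome (s4...s1) = 111 → position 7.

7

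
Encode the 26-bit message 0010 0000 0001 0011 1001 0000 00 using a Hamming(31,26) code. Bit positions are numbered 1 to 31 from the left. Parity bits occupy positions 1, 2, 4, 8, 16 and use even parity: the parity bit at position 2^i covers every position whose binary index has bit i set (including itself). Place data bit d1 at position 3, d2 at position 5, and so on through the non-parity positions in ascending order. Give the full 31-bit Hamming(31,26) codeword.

1000010100000001100111001000000

Place data bits at non-power-of-two positions: b3=0, b5=0, b6=1, b7=0, b9=0, b10=0, b11=0, b12=0, b13=0, b14=0, b15=0, b17=1, b18=0, b19=0, b20=1, b21=1, b22=1, b23=0, b24=0, b25=1, b26=0, b27=0, b28=0, b29=0, b30=0, b31=0.
p1 = XOR of data positions {3,5,7,9,11,13,15,17,19,21,23,25,27,29,31} = 0⊕0⊕0⊕0⊕0⊕0⊕0⊕1⊕0⊕1⊕0⊕1⊕0⊕0⊕0 = 1
p2 = XOR of data positions {3,6,7,10,11,14,15,18,19,22,23,26,27,30,31} = 0⊕1⊕0⊕0⊕0⊕0⊕0⊕0⊕0⊕1⊕0⊕0⊕0⊕0⊕0 = 0
p4 = XOR of data positions {5,6,7,12,13,14,15,20,21,22,23,28,29,30,31} = 0⊕1⊕0⊕0⊕0⊕0⊕0⊕1⊕1⊕1⊕0⊕0⊕0⊕0⊕0 = 0
p8 = XOR of data positions {9,10,11,12,13,14,15,24,25,26,27,28,29,30,31} = 0⊕0⊕0⊕0⊕0⊕0⊕0⊕0⊕1⊕0⊕0⊕0⊕0⊕0⊕0 = 1
p16 = XOR of data positions {17,18,19,20,21,22,23,24,25,26,27,28,29,30,31} = 1⊕0⊕0⊕1⊕1⊕1⊕0⊕0⊕1⊕0⊕0⊕0⊕0⊕0⊕0 = 1
Codeword b1..b31 = 1000010100000001100111001000000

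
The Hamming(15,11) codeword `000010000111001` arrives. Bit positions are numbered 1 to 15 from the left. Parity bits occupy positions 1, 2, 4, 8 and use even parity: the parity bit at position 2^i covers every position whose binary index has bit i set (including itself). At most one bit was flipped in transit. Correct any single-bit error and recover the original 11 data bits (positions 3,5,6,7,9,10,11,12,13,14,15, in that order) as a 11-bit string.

s1: b1⊕b3⊕b5⊕b7⊕b9⊕b11⊕b13⊕b15 = 0⊕0⊕1⊕0⊕0⊕1⊕0⊕1 = 1
s2: b2⊕b3⊕b6⊕b7⊕b10⊕b11⊕b14⊕b15 = 0⊕0⊕0⊕0⊕1⊕1⊕0⊕1 = 1
s4: b4⊕b5⊕b6⊕b7⊕b12⊕b13⊕b14⊕b15 = 0⊕1⊕0⊕0⊕1⊕0⊕0⊕1 = 1
s8: b8⊕b9⊕b10⊕b11⊕b12⊕b13⊕b14⊕b15 = 0⊕0⊕1⊕1⊕1⊕0⊕0⊕1 = 0
Syndrome (s8...s1) = 0111 → position 7.
Flip bit 7: corrected codeword = 000010100111001
Data bits at positions 3,5,6,7,9,10,11,12,13,14,15: 01010111001

01010111001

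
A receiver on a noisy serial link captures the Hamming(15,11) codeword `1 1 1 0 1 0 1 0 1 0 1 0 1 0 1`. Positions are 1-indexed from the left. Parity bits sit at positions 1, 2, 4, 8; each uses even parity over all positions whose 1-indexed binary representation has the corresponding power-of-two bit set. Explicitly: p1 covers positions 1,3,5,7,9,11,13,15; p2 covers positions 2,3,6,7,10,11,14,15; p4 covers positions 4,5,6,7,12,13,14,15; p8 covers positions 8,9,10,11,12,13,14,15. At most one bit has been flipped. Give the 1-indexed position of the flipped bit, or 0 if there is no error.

2

s1: b1⊕b3⊕b5⊕b7⊕b9⊕b11⊕b13⊕b15 = 1⊕1⊕1⊕1⊕1⊕1⊕1⊕1 = 0
s2: b2⊕b3⊕b6⊕b7⊕b10⊕b11⊕b14⊕b15 = 1⊕1⊕0⊕1⊕0⊕1⊕0⊕1 = 1
s4: b4⊕b5⊕b6⊕b7⊕b12⊕b13⊕b14⊕b15 = 0⊕1⊕0⊕1⊕0⊕1⊕0⊕1 = 0
s8: b8⊕b9⊕b10⊕b11⊕b12⊕b13⊕b14⊕b15 = 0⊕1⊕0⊕1⊕0⊕1⊕0⊕1 = 0
Syndrome (s8...s1) = 0010 → position 2.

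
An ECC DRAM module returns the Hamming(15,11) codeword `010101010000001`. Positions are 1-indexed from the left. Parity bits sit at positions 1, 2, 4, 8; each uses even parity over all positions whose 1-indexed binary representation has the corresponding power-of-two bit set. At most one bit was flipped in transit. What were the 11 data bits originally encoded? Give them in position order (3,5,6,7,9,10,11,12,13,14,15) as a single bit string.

00110000001

s1: b1⊕b3⊕b5⊕b7⊕b9⊕b11⊕b13⊕b15 = 0⊕0⊕0⊕0⊕0⊕0⊕0⊕1 = 1
s2: b2⊕b3⊕b6⊕b7⊕b10⊕b11⊕b14⊕b15 = 1⊕0⊕1⊕0⊕0⊕0⊕0⊕1 = 1
s4: b4⊕b5⊕b6⊕b7⊕b12⊕b13⊕b14⊕b15 = 1⊕0⊕1⊕0⊕0⊕0⊕0⊕1 = 1
s8: b8⊕b9⊕b10⊕b11⊕b12⊕b13⊕b14⊕b15 = 1⊕0⊕0⊕0⊕0⊕0⊕0⊕1 = 0
Syndrome (s8...s1) = 0111 → position 7.
Flip bit 7: corrected codeword = 010101110000001
Data bits at positions 3,5,6,7,9,10,11,12,13,14,15: 00110000001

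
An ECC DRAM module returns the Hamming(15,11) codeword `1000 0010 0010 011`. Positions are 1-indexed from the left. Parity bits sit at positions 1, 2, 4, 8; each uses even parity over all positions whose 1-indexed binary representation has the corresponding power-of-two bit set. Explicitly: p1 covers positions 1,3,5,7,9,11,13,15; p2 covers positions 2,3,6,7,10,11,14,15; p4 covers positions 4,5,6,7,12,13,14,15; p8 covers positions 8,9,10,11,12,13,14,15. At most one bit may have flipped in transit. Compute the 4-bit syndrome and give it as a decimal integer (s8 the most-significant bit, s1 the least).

12

s1: b1⊕b3⊕b5⊕b7⊕b9⊕b11⊕b13⊕b15 = 1⊕0⊕0⊕1⊕0⊕1⊕0⊕1 = 0
s2: b2⊕b3⊕b6⊕b7⊕b10⊕b11⊕b14⊕b15 = 0⊕0⊕0⊕1⊕0⊕1⊕1⊕1 = 0
s4: b4⊕b5⊕b6⊕b7⊕b12⊕b13⊕b14⊕b15 = 0⊕0⊕0⊕1⊕0⊕0⊕1⊕1 = 1
s8: b8⊕b9⊕b10⊕b11⊕b12⊕b13⊕b14⊕b15 = 0⊕0⊕0⊕1⊕0⊕0⊕1⊕1 = 1
Syndrome (s8...s1) = 1100 → position 12.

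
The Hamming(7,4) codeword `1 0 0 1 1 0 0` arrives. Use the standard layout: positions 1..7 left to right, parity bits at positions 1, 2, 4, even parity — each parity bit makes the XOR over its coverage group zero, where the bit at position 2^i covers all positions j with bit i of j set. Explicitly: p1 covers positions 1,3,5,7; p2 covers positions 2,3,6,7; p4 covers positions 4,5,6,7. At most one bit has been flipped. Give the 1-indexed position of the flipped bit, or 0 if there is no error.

s1: b1⊕b3⊕b5⊕b7 = 1⊕0⊕1⊕0 = 0
s2: b2⊕b3⊕b6⊕b7 = 0⊕0⊕0⊕0 = 0
s4: b4⊕b5⊕b6⊕b7 = 1⊕1⊕0⊕0 = 0
Syndrome (s4...s1) = 000 → position 0 (no error).

0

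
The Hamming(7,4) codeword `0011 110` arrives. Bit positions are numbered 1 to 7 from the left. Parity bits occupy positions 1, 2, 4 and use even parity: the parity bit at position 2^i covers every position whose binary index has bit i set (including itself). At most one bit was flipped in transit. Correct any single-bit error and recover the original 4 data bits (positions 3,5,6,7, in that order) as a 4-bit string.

1110

s1: b1⊕b3⊕b5⊕b7 = 0⊕1⊕1⊕0 = 0
s2: b2⊕b3⊕b6⊕b7 = 0⊕1⊕1⊕0 = 0
s4: b4⊕b5⊕b6⊕b7 = 1⊕1⊕1⊕0 = 1
Syndrome (s4...s1) = 100 → position 4.
Flip bit 4: corrected codeword = 0010110
Data bits at positions 3,5,6,7: 1110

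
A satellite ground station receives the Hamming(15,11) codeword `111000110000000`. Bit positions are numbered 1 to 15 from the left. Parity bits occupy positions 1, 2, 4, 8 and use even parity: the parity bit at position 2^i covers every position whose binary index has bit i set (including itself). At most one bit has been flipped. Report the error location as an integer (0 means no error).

s1: b1⊕b3⊕b5⊕b7⊕b9⊕b11⊕b13⊕b15 = 1⊕1⊕0⊕1⊕0⊕0⊕0⊕0 = 1
s2: b2⊕b3⊕b6⊕b7⊕b10⊕b11⊕b14⊕b15 = 1⊕1⊕0⊕1⊕0⊕0⊕0⊕0 = 1
s4: b4⊕b5⊕b6⊕b7⊕b12⊕b13⊕b14⊕b15 = 0⊕0⊕0⊕1⊕0⊕0⊕0⊕0 = 1
s8: b8⊕b9⊕b10⊕b11⊕b12⊕b13⊕b14⊕b15 = 1⊕0⊕0⊕0⊕0⊕0⊕0⊕0 = 1
Syndrome (s8...s1) = 1111 → position 15.

15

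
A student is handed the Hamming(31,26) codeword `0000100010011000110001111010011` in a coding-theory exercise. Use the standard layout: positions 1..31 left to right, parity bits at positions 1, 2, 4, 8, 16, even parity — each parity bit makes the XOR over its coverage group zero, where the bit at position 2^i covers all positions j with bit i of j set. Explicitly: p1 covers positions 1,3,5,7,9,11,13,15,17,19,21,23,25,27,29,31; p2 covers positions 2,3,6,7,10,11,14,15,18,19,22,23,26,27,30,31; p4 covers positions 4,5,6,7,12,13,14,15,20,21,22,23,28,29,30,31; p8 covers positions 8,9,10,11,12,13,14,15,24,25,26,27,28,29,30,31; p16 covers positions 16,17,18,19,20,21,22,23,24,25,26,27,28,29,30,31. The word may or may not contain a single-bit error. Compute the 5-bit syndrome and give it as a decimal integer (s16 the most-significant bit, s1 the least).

s1: b1⊕b3⊕b5⊕b7⊕b9⊕b11⊕b13⊕b15⊕b17⊕b19⊕b21⊕b23⊕b25⊕b27⊕b29⊕b31 = 0⊕0⊕1⊕0⊕1⊕0⊕1⊕0⊕1⊕0⊕0⊕1⊕1⊕1⊕0⊕1 = 0
s2: b2⊕b3⊕b6⊕b7⊕b10⊕b11⊕b14⊕b15⊕b18⊕b19⊕b22⊕b23⊕b26⊕b27⊕b30⊕b31 = 0⊕0⊕0⊕0⊕0⊕0⊕0⊕0⊕1⊕0⊕1⊕1⊕0⊕1⊕1⊕1 = 0
s4: b4⊕b5⊕b6⊕b7⊕b12⊕b13⊕b14⊕b15⊕b20⊕b21⊕b22⊕b23⊕b28⊕b29⊕b30⊕b31 = 0⊕1⊕0⊕0⊕1⊕1⊕0⊕0⊕0⊕0⊕1⊕1⊕0⊕0⊕1⊕1 = 1
s8: b8⊕b9⊕b10⊕b11⊕b12⊕b13⊕b14⊕b15⊕b24⊕b25⊕b26⊕b27⊕b28⊕b29⊕b30⊕b31 = 0⊕1⊕0⊕0⊕1⊕1⊕0⊕0⊕1⊕1⊕0⊕1⊕0⊕0⊕1⊕1 = 0
s16: b16⊕b17⊕b18⊕b19⊕b20⊕b21⊕b22⊕b23⊕b24⊕b25⊕b26⊕b27⊕b28⊕b29⊕b30⊕b31 = 0⊕1⊕1⊕0⊕0⊕0⊕1⊕1⊕1⊕1⊕0⊕1⊕0⊕0⊕1⊕1 = 1
Syndrome (s16...s1) = 10100 → position 20.

20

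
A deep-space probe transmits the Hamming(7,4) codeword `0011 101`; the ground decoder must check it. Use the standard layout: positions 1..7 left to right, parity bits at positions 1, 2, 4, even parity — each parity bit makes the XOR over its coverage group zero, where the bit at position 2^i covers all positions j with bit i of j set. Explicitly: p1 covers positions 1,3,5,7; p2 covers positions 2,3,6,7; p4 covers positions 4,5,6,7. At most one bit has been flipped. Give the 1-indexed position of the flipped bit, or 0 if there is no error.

s1: b1⊕b3⊕b5⊕b7 = 0⊕1⊕1⊕1 = 1
s2: b2⊕b3⊕b6⊕b7 = 0⊕1⊕0⊕1 = 0
s4: b4⊕b5⊕b6⊕b7 = 1⊕1⊕0⊕1 = 1
Syndrome (s4...s1) = 101 → position 5.

5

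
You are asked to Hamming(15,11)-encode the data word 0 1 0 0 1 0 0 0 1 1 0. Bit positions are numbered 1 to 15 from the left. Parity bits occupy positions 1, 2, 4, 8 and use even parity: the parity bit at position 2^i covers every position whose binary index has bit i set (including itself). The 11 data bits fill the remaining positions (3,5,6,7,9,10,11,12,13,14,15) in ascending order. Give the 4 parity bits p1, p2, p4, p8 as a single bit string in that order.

1111

Place data bits at non-power-of-two positions: b3=0, b5=1, b6=0, b7=0, b9=1, b10=0, b11=0, b12=0, b13=1, b14=1, b15=0.
p1 = XOR of data positions {3,5,7,9,11,13,15} = 0⊕1⊕0⊕1⊕0⊕1⊕0 = 1
p2 = XOR of data positions {3,6,7,10,11,14,15} = 0⊕0⊕0⊕0⊕0⊕1⊕0 = 1
p4 = XOR of data positions {5,6,7,12,13,14,15} = 1⊕0⊕0⊕0⊕1⊕1⊕0 = 1
p8 = XOR of data positions {9,10,11,12,13,14,15} = 1⊕0⊕0⊕0⊕1⊕1⊕0 = 1
Parity bits p1,p2,p4,p8 = 1111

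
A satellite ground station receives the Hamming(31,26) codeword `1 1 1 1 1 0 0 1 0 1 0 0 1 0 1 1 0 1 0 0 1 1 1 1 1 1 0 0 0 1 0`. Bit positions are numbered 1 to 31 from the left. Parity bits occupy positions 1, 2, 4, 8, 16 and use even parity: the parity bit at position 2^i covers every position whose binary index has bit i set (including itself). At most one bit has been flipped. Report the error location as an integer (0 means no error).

18

s1: b1⊕b3⊕b5⊕b7⊕b9⊕b11⊕b13⊕b15⊕b17⊕b19⊕b21⊕b23⊕b25⊕b27⊕b29⊕b31 = 1⊕1⊕1⊕0⊕0⊕0⊕1⊕1⊕0⊕0⊕1⊕1⊕1⊕0⊕0⊕0 = 0
s2: b2⊕b3⊕b6⊕b7⊕b10⊕b11⊕b14⊕b15⊕b18⊕b19⊕b22⊕b23⊕b26⊕b27⊕b30⊕b31 = 1⊕1⊕0⊕0⊕1⊕0⊕0⊕1⊕1⊕0⊕1⊕1⊕1⊕0⊕1⊕0 = 1
s4: b4⊕b5⊕b6⊕b7⊕b12⊕b13⊕b14⊕b15⊕b20⊕b21⊕b22⊕b23⊕b28⊕b29⊕b30⊕b31 = 1⊕1⊕0⊕0⊕0⊕1⊕0⊕1⊕0⊕1⊕1⊕1⊕0⊕0⊕1⊕0 = 0
s8: b8⊕b9⊕b10⊕b11⊕b12⊕b13⊕b14⊕b15⊕b24⊕b25⊕b26⊕b27⊕b28⊕b29⊕b30⊕b31 = 1⊕0⊕1⊕0⊕0⊕1⊕0⊕1⊕1⊕1⊕1⊕0⊕0⊕0⊕1⊕0 = 0
s16: b16⊕b17⊕b18⊕b19⊕b20⊕b21⊕b22⊕b23⊕b24⊕b25⊕b26⊕b27⊕b28⊕b29⊕b30⊕b31 = 1⊕0⊕1⊕0⊕0⊕1⊕1⊕1⊕1⊕1⊕1⊕0⊕0⊕0⊕1⊕0 = 1
Syndrome (s16...s1) = 10010 → position 18.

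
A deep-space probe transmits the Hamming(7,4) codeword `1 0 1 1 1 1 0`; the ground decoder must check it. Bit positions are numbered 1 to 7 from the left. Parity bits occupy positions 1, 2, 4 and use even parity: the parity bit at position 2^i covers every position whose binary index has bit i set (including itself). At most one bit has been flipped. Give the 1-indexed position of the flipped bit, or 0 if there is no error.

s1: b1⊕b3⊕b5⊕b7 = 1⊕1⊕1⊕0 = 1
s2: b2⊕b3⊕b6⊕b7 = 0⊕1⊕1⊕0 = 0
s4: b4⊕b5⊕b6⊕b7 = 1⊕1⊕1⊕0 = 1
Syndrome (s4...s1) = 101 → position 5.

5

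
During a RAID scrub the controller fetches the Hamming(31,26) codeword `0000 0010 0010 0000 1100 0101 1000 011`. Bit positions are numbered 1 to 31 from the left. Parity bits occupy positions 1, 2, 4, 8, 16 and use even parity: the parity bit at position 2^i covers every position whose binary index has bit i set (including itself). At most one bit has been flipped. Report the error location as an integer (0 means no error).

s1: b1⊕b3⊕b5⊕b7⊕b9⊕b11⊕b13⊕b15⊕b17⊕b19⊕b21⊕b23⊕b25⊕b27⊕b29⊕b31 = 0⊕0⊕0⊕1⊕0⊕1⊕0⊕0⊕1⊕0⊕0⊕0⊕1⊕0⊕0⊕1 = 1
s2: b2⊕b3⊕b6⊕b7⊕b10⊕b11⊕b14⊕b15⊕b18⊕b19⊕b22⊕b23⊕b26⊕b27⊕b30⊕b31 = 0⊕0⊕0⊕1⊕0⊕1⊕0⊕0⊕1⊕0⊕1⊕0⊕0⊕0⊕1⊕1 = 0
s4: b4⊕b5⊕b6⊕b7⊕b12⊕b13⊕b14⊕b15⊕b20⊕b21⊕b22⊕b23⊕b28⊕b29⊕b30⊕b31 = 0⊕0⊕0⊕1⊕0⊕0⊕0⊕0⊕0⊕0⊕1⊕0⊕0⊕0⊕1⊕1 = 0
s8: b8⊕b9⊕b10⊕b11⊕b12⊕b13⊕b14⊕b15⊕b24⊕b25⊕b26⊕b27⊕b28⊕b29⊕b30⊕b31 = 0⊕0⊕0⊕1⊕0⊕0⊕0⊕0⊕1⊕1⊕0⊕0⊕0⊕0⊕1⊕1 = 1
s16: b16⊕b17⊕b18⊕b19⊕b20⊕b21⊕b22⊕b23⊕b24⊕b25⊕b26⊕b27⊕b28⊕b29⊕b30⊕b31 = 0⊕1⊕1⊕0⊕0⊕0⊕1⊕0⊕1⊕1⊕0⊕0⊕0⊕0⊕1⊕1 = 1
Syndrome (s16...s1) = 11001 → position 25.

25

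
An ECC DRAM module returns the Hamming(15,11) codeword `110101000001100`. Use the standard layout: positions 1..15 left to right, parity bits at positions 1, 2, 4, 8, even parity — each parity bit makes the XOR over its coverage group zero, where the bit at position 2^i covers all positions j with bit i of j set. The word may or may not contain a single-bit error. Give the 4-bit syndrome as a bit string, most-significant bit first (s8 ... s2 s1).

0000

s1: b1⊕b3⊕b5⊕b7⊕b9⊕b11⊕b13⊕b15 = 1⊕0⊕0⊕0⊕0⊕0⊕1⊕0 = 0
s2: b2⊕b3⊕b6⊕b7⊕b10⊕b11⊕b14⊕b15 = 1⊕0⊕1⊕0⊕0⊕0⊕0⊕0 = 0
s4: b4⊕b5⊕b6⊕b7⊕b12⊕b13⊕b14⊕b15 = 1⊕0⊕1⊕0⊕1⊕1⊕0⊕0 = 0
s8: b8⊕b9⊕b10⊕b11⊕b12⊕b13⊕b14⊕b15 = 0⊕0⊕0⊕0⊕1⊕1⊕0⊕0 = 0
Syndrome (s8...s1) = 0000 → position 0 (no error).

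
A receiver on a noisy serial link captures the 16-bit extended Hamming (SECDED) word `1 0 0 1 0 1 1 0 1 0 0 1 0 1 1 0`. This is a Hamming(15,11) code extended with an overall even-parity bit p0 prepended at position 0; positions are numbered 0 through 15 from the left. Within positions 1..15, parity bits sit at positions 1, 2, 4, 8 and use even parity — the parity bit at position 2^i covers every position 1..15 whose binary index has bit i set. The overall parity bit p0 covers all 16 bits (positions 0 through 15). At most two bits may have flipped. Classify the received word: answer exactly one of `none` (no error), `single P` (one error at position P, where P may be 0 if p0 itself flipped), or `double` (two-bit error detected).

none

s1: b1⊕b3⊕b5⊕b7⊕b9⊕b11⊕b13⊕b15 = 0⊕1⊕1⊕0⊕0⊕1⊕1⊕0 = 0
s2: b2⊕b3⊕b6⊕b7⊕b10⊕b11⊕b14⊕b15 = 0⊕1⊕1⊕0⊕0⊕1⊕1⊕0 = 0
s4: b4⊕b5⊕b6⊕b7⊕b12⊕b13⊕b14⊕b15 = 0⊕1⊕1⊕0⊕0⊕1⊕1⊕0 = 0
s8: b8⊕b9⊕b10⊕b11⊕b12⊕b13⊕b14⊕b15 = 1⊕0⊕0⊕1⊕0⊕1⊕1⊕0 = 0
Syndrome (s8...s1) = 0000 → position 0 (no error).
Overall parity (XOR of all 16 bits, including p0): 1⊕0⊕0⊕1⊕0⊕1⊕1⊕0⊕1⊕0⊕0⊕1⊕0⊕1⊕1⊕0 = 0
Overall=0, syndrome position=0 → no error.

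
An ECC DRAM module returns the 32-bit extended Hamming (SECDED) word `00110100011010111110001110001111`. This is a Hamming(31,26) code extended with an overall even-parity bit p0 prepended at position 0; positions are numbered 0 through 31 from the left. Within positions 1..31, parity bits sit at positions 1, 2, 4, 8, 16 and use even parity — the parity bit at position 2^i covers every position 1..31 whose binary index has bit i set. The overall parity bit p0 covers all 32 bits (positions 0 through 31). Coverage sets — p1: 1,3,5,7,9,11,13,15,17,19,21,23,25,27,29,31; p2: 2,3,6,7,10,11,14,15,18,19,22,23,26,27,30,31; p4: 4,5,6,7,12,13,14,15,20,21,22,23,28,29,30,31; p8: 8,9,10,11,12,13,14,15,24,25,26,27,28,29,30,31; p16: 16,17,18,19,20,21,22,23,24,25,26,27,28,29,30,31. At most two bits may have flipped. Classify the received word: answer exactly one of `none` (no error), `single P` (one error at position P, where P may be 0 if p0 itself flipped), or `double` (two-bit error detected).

none

s1: b1⊕b3⊕b5⊕b7⊕b9⊕b11⊕b13⊕b15⊕b17⊕b19⊕b21⊕b23⊕b25⊕b27⊕b29⊕b31 = 0⊕1⊕1⊕0⊕1⊕0⊕0⊕1⊕1⊕0⊕0⊕1⊕0⊕0⊕1⊕1 = 0
s2: b2⊕b3⊕b6⊕b7⊕b10⊕b11⊕b14⊕b15⊕b18⊕b19⊕b22⊕b23⊕b26⊕b27⊕b30⊕b31 = 1⊕1⊕0⊕0⊕1⊕0⊕1⊕1⊕1⊕0⊕1⊕1⊕0⊕0⊕1⊕1 = 0
s4: b4⊕b5⊕b6⊕b7⊕b12⊕b13⊕b14⊕b15⊕b20⊕b21⊕b22⊕b23⊕b28⊕b29⊕b30⊕b31 = 0⊕1⊕0⊕0⊕1⊕0⊕1⊕1⊕0⊕0⊕1⊕1⊕1⊕1⊕1⊕1 = 0
s8: b8⊕b9⊕b10⊕b11⊕b12⊕b13⊕b14⊕b15⊕b24⊕b25⊕b26⊕b27⊕b28⊕b29⊕b30⊕b31 = 0⊕1⊕1⊕0⊕1⊕0⊕1⊕1⊕1⊕0⊕0⊕0⊕1⊕1⊕1⊕1 = 0
s16: b16⊕b17⊕b18⊕b19⊕b20⊕b21⊕b22⊕b23⊕b24⊕b25⊕b26⊕b27⊕b28⊕b29⊕b30⊕b31 = 1⊕1⊕1⊕0⊕0⊕0⊕1⊕1⊕1⊕0⊕0⊕0⊕1⊕1⊕1⊕1 = 0
Syndrome (s16...s1) = 00000 → position 0 (no error).
Overall parity (XOR of all 32 bits, including p0): 0⊕0⊕1⊕1⊕0⊕1⊕0⊕0⊕0⊕1⊕1⊕0⊕1⊕0⊕1⊕1⊕1⊕1⊕1⊕0⊕0⊕0⊕1⊕1⊕1⊕0⊕0⊕0⊕1⊕1⊕1⊕1 = 0
Overall=0, syndrome position=0 → no error.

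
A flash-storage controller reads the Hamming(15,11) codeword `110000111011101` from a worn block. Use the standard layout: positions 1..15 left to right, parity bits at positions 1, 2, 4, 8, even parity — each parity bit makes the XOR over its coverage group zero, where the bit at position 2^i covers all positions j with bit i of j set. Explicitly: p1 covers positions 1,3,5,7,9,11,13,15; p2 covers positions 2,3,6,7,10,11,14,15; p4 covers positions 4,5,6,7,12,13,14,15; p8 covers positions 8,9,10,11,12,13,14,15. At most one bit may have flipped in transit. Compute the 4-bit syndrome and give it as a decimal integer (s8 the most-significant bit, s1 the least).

0

s1: b1⊕b3⊕b5⊕b7⊕b9⊕b11⊕b13⊕b15 = 1⊕0⊕0⊕1⊕1⊕1⊕1⊕1 = 0
s2: b2⊕b3⊕b6⊕b7⊕b10⊕b11⊕b14⊕b15 = 1⊕0⊕0⊕1⊕0⊕1⊕0⊕1 = 0
s4: b4⊕b5⊕b6⊕b7⊕b12⊕b13⊕b14⊕b15 = 0⊕0⊕0⊕1⊕1⊕1⊕0⊕1 = 0
s8: b8⊕b9⊕b10⊕b11⊕b12⊕b13⊕b14⊕b15 = 1⊕1⊕0⊕1⊕1⊕1⊕0⊕1 = 0
Syndrome (s8...s1) = 0000 → position 0 (no error).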